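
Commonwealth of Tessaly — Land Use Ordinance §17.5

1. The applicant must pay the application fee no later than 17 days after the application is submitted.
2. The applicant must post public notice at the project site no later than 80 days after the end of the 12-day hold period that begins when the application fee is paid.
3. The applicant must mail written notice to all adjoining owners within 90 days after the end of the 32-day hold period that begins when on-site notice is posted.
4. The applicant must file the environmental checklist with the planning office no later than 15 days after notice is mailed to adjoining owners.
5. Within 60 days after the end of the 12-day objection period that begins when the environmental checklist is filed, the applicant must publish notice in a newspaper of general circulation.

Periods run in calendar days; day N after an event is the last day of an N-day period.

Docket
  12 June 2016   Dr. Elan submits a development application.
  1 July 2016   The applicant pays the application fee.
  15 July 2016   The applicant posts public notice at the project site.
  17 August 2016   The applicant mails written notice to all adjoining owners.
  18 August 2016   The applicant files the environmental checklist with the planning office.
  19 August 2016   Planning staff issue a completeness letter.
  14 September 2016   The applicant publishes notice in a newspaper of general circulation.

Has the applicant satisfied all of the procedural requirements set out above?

Step 1 — counting 17 days from 12 June 2016 (when the application is submitted) gives a deadline of 29 June 2016; done 1 July 2016 — 2 days late.

No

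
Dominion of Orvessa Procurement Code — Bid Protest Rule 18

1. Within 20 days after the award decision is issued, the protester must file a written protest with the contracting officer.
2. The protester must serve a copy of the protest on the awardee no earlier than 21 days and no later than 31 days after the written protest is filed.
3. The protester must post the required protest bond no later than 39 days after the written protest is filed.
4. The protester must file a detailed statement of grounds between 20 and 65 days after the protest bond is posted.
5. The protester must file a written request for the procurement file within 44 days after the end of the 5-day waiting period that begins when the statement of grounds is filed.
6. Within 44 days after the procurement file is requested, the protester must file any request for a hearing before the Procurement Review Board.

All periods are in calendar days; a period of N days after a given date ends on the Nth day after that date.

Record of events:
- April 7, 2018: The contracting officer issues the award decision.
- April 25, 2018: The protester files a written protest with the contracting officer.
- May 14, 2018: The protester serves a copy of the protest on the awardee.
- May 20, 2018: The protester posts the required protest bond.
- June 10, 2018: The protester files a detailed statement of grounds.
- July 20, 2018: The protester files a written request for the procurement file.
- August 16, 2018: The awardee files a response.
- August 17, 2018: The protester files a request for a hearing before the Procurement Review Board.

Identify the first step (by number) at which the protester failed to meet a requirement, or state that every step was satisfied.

Step 2

(1) due by April 7, 2018 + 20 days = April 27, 2018; April 25, 2018 is within that limit.
(2) the permitted window runs from April 25, 2018 + 21 = May 16, 2018 to April 25, 2018 + 31 = May 26, 2018; May 14, 2018 is 2 days too early.
No need to go further; step 2 was not satisfied.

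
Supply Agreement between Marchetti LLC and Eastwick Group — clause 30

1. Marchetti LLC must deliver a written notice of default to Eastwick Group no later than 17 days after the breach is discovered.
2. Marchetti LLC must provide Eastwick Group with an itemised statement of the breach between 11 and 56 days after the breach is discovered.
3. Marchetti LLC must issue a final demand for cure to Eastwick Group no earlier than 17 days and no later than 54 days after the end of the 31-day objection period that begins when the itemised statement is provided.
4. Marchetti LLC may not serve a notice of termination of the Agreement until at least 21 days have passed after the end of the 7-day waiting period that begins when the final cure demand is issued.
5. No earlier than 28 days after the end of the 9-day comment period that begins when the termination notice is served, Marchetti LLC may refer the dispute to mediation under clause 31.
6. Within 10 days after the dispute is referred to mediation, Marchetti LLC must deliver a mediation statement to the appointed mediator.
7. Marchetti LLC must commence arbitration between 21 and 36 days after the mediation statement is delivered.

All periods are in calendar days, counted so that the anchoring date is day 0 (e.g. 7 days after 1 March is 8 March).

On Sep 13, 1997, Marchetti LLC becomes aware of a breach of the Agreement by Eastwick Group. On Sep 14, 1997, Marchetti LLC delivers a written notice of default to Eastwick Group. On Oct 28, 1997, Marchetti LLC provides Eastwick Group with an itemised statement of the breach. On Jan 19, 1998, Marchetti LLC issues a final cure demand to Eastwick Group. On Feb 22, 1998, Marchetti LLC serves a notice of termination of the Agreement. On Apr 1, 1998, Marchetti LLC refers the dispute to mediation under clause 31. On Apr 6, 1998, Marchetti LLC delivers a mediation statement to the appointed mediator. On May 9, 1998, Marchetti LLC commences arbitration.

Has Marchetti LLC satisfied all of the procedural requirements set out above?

Yes

Step 1: 17 days after Sep 13, 1997 (when the breach is discovered) is Sep 30, 1997; Sep 14, 1997 is within that limit.
Step 2: the window is 11–56 days after Sep 13, 1997 (when the breach is discovered), so Sep 24, 1997 through Nov 8, 1997; done Oct 28, 1997 — within the window.
Step 3: the window is 17–54 days after Nov 28, 1997 (end of the 31-day objection period, which began when the itemised statement is provided on Oct 28, 1997), so Dec 15, 1997 through Jan 21, 1998; done Jan 19, 1998 — within the window.
Step 4: the earliest permitted date is 21 days after Jan 26, 1998 (end of the 7-day waiting period, which began when the final cure demand is issued on Jan 19, 1998), i.e. Feb 16, 1998; done Feb 22, 1998, after the minimum wait.
Step 5: the earliest permitted date is 28 days after Mar 3, 1998 (end of the 9-day comment period, which began when the termination notice is served on Feb 22, 1998), i.e. Mar 31, 1998; done Apr 1, 1998, after the minimum wait.
Step 6: 10 days after Apr 1, 1998 (when the dispute is referred to mediation) is Apr 11, 1998; Apr 6, 1998 is within that limit.
Step 7: the window is 21–36 days after Apr 6, 1998 (when the mediation statement is delivered), so Apr 27, 1998 through May 12, 1998; done May 9, 1998 — within the window.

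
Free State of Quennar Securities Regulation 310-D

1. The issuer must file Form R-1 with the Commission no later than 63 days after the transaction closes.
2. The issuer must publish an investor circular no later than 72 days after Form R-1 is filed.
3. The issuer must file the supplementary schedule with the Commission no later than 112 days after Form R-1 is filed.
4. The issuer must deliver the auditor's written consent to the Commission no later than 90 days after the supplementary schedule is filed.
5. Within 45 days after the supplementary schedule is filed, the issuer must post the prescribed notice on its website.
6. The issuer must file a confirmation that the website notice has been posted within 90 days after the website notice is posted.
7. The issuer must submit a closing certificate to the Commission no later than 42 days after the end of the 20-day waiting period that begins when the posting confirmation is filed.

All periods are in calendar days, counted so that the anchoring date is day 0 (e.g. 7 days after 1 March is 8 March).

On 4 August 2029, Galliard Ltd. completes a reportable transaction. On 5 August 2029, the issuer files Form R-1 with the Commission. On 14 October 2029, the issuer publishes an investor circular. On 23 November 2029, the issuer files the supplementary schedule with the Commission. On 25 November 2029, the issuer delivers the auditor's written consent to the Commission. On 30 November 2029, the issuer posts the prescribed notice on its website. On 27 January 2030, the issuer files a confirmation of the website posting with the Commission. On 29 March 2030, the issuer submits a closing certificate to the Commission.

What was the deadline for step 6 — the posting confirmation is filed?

Step 6 runs from 30 November 2029, when the website notice is posted. 90 days after 30 November 2029 is 28 February 2030.

28 February 2030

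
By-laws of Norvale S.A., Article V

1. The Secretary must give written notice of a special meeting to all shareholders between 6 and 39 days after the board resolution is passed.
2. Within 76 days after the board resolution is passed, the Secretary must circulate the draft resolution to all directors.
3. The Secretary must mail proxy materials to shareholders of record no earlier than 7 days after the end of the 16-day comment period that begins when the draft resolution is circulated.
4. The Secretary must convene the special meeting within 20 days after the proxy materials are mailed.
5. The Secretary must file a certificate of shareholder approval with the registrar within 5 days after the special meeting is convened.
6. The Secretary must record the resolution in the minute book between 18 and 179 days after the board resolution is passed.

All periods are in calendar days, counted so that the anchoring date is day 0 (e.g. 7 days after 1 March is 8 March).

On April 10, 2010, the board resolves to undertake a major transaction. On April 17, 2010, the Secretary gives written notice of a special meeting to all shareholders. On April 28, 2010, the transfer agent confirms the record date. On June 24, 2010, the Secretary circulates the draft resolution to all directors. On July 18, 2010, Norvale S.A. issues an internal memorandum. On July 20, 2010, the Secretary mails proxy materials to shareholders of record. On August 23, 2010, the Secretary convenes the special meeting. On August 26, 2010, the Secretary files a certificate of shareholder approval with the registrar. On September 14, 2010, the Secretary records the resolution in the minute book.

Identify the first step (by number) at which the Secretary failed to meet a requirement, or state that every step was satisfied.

(1) the permitted window runs from April 10, 2010 + 6 = April 16, 2010 to April 10, 2010 + 39 = May 19, 2010; done April 17, 2010 — within the window.
(2) due by April 10, 2010 + 76 days = June 25, 2010; June 24, 2010 is within that limit.
(3) permitted from July 10, 2010 + 7 days = July 17, 2010 onward; July 20, 2010 is on or after that date.
(4) due by July 20, 2010 + 20 days = August 9, 2010; not done until August 23, 2010, 14 days after the deadline.

Step 4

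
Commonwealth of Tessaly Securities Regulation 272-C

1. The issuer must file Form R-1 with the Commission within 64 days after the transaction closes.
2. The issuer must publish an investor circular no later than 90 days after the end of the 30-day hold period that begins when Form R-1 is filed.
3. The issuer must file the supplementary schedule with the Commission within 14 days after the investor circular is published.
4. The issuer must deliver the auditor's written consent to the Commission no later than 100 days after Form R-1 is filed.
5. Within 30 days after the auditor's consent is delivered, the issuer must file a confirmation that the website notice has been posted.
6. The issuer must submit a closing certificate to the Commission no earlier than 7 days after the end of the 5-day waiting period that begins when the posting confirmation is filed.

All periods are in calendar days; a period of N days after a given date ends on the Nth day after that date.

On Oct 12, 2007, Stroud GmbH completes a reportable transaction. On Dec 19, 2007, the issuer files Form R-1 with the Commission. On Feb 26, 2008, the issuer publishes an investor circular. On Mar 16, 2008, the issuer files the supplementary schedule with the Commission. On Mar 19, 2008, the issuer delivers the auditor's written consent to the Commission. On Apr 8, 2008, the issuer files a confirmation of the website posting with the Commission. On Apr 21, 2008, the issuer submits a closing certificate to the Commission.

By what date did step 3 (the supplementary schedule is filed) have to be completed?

Step 3 runs from Feb 26, 2008, when the investor circular is published. 14 days after Feb 26, 2008 is Mar 11, 2008.

Mar 11, 2008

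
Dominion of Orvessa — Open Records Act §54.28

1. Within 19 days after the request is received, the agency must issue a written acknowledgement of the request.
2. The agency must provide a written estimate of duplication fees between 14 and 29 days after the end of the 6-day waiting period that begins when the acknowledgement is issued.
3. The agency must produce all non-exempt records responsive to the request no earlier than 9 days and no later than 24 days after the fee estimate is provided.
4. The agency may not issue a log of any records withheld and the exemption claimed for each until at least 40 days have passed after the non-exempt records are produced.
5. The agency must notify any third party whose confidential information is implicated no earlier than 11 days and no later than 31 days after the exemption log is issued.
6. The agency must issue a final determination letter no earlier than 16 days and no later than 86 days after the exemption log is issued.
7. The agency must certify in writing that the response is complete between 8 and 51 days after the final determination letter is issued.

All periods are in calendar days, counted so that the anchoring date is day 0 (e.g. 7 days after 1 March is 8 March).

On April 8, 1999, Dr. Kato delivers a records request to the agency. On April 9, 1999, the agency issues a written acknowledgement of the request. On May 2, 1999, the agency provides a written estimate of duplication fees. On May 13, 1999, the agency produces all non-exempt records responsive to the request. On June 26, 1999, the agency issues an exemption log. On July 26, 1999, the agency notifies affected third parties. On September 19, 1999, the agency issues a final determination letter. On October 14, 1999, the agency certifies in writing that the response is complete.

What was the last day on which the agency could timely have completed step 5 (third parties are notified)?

July 27, 1999

Step 5 runs from June 26, 1999, when the exemption log is issued. The window is 11–31 days after June 26, 1999; it closes on July 27, 1999.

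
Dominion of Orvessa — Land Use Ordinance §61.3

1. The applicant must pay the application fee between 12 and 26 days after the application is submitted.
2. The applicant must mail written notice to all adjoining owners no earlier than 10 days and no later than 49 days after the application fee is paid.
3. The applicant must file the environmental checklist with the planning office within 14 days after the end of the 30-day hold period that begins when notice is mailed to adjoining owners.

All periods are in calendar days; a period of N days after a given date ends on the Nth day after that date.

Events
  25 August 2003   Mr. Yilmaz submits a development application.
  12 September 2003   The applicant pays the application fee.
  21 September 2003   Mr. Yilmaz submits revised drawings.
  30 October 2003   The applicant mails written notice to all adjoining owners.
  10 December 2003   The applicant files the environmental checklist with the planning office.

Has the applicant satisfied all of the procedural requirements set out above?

Yes

Step 1: the window is 12–26 days after 25 August 2003 (when the application is submitted), so 6 September 2003 through 20 September 2003; done 12 September 2003 — within the window.
Step 2: the window is 10–49 days after 12 September 2003 (when the application fee is paid), so 22 September 2003 through 31 October 2003; 30 October 2003 falls inside that range.
Step 3: 14 days after 29 November 2003 (end of the 30-day hold period, which began when notice is mailed to adjoining owners on 30 October 2003) is 13 December 2003; done 10 December 2003 — timely.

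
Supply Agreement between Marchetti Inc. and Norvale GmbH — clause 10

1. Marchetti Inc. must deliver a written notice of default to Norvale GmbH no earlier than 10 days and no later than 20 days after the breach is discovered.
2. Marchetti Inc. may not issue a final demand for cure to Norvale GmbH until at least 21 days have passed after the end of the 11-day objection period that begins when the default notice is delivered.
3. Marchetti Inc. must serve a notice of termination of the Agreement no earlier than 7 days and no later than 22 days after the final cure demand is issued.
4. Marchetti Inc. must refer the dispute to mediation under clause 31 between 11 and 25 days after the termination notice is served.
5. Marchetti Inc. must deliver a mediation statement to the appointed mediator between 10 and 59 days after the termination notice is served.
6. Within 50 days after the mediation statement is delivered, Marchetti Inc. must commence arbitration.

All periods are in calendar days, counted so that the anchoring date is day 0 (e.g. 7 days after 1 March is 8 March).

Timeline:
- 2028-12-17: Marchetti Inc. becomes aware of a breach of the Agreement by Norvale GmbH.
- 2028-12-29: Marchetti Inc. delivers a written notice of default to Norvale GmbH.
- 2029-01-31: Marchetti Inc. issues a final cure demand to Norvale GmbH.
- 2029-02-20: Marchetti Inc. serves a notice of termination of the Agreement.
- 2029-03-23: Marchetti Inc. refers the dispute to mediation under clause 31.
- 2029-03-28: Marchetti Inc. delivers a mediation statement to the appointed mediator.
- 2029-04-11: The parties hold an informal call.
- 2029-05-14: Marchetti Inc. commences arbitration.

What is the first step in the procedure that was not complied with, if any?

Step 4

Step 1: the window is 10–20 days after 2028-12-17 (when the breach is discovered), so 2028-12-27 through 2029-01-06; 2028-12-29 falls inside that range.
Step 2: the earliest permitted date is 21 days after 2029-01-09 (end of the 11-day objection period, which began when the default notice is delivered on 2028-12-29), i.e. 2029-01-30; 2029-01-31 is on or after that date.
Step 3: the window is 7–22 days after 2029-01-31 (when the final cure demand is issued), so 2029-02-07 through 2029-02-22; done 2029-02-20 — within the window.
Step 4: the window is 11–25 days after 2029-02-20 (when the termination notice is served), so 2029-03-03 through 2029-03-17; 2029-03-23 is 6 days past the end of the window.
Later steps need not be reached.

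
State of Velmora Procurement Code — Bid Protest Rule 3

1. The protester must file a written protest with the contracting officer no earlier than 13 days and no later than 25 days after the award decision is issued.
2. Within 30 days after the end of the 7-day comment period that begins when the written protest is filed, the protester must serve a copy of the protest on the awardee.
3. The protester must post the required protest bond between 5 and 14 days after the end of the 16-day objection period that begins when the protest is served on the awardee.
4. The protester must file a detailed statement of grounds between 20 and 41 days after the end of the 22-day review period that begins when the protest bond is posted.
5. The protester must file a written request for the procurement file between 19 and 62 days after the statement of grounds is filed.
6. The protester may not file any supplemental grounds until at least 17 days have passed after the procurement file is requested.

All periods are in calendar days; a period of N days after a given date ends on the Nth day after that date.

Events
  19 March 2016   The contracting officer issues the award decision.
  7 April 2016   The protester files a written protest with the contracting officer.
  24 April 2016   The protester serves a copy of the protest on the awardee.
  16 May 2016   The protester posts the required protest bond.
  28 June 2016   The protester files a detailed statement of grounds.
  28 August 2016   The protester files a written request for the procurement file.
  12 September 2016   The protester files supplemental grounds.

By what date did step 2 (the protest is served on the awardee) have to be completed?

The written protest is filed on 7 April 2016; the 7-day comment period therefore ends 14 April 2016, and step 2 runs from that date. 30 days after 14 April 2016 is 14 May 2016.

14 May 2016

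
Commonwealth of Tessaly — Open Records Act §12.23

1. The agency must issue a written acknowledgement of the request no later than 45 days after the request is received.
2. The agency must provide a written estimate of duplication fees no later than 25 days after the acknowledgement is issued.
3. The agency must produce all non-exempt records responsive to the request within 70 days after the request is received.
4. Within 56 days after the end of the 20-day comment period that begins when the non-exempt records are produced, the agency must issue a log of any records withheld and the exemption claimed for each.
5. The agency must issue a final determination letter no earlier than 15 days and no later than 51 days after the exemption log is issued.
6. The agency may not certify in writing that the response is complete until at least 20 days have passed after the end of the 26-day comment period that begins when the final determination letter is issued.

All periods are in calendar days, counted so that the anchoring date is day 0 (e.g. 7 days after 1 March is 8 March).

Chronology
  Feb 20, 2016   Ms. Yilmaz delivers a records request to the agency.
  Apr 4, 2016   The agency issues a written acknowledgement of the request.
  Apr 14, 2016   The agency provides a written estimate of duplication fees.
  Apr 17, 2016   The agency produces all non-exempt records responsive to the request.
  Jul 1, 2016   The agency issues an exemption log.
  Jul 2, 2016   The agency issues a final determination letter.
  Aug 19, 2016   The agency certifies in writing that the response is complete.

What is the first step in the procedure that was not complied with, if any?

Step 5

Step 1: 45 days after Feb 20, 2016 (when the request is received) is Apr 5, 2016; Apr 4, 2016 is within that limit.
Step 2: 25 days after Apr 4, 2016 (when the acknowledgement is issued) is Apr 29, 2016; done Apr 14, 2016 — timely.
Step 3: 70 days after Feb 20, 2016 (when the request is received) is Apr 30, 2016; completed Apr 17, 2016, before the deadline.
Step 4: 56 days after May 7, 2016 (end of the 20-day comment period, which began when the non-exempt records are produced on Apr 17, 2016) is Jul 2, 2016; completed Jul 1, 2016, before the deadline.
Step 5: the window is 15–51 days after Jul 1, 2016 (when the exemption log is issued), so Jul 16, 2016 through Aug 21, 2016; Jul 2, 2016 is 14 days too early.
Later steps need not be reached.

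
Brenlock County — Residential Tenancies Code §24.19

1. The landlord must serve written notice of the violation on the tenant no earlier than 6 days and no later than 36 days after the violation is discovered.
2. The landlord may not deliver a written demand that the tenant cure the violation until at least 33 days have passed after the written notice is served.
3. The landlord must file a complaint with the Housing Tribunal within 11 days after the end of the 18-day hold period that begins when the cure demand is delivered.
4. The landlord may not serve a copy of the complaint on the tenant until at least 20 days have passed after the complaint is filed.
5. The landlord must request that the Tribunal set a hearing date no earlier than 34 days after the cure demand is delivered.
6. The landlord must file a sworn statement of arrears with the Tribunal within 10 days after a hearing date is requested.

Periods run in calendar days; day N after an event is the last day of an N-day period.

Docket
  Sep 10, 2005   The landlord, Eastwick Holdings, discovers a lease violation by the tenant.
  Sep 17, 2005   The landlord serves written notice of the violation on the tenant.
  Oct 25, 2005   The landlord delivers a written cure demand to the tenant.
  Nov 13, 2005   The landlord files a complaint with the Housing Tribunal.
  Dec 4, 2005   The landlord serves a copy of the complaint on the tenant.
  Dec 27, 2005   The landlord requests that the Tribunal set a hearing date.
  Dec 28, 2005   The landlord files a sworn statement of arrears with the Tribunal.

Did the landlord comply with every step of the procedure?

Yes

Step 1: the window is 6–36 days after Sep 10, 2005 (when the violation is discovered), so Sep 16, 2005 through Oct 16, 2005; Sep 17, 2005 falls inside that range.
Step 2: the earliest permitted date is 33 days after Sep 17, 2005 (when the written notice is served), i.e. Oct 20, 2005; done Oct 25, 2005, after the minimum wait.
Step 3: 11 days after Nov 12, 2005 (end of the 18-day hold period, which began when the cure demand is delivered on Oct 25, 2005) is Nov 23, 2005; Nov 13, 2005 is within that limit.
Step 4: the earliest permitted date is 20 days after Nov 13, 2005 (when the complaint is filed), i.e. Dec 3, 2005; done Dec 4, 2005 — permitted.
Step 5: the earliest permitted date is 34 days after Oct 25, 2005 (when the cure demand is delivered), i.e. Nov 28, 2005; Dec 27, 2005 is on or after that date.
Step 6: 10 days after Dec 27, 2005 (when a hearing date is requested) is Jan 6, 2006; Dec 28, 2005 is within that limit.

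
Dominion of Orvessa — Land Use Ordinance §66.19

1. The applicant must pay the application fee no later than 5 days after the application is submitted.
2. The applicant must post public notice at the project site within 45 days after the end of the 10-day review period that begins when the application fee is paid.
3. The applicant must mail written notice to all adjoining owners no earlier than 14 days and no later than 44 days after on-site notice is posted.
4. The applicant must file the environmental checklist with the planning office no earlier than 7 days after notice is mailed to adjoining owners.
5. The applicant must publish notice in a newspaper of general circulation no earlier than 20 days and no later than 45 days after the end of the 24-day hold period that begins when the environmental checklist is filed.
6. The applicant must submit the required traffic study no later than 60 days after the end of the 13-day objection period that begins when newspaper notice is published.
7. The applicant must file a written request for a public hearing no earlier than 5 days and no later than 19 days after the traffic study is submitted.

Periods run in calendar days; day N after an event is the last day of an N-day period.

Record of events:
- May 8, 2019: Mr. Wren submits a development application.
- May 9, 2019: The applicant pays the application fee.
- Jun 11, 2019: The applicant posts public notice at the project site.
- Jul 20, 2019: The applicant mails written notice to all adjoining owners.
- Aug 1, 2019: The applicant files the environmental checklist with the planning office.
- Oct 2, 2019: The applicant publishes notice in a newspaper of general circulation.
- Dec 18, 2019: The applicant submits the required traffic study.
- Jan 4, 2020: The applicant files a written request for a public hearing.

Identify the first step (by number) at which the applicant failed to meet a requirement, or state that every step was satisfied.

(1) due by May 8, 2019 + 5 days = May 13, 2019; completed May 9, 2019, before the deadline.
(2) due by May 19, 2019 + 45 days = Jul 3, 2019; completed Jun 11, 2019, before the deadline.
(3) the permitted window runs from Jun 11, 2019 + 14 = Jun 25, 2019 to Jun 11, 2019 + 44 = Jul 25, 2019; done Jul 20, 2019, which is between those dates.
(4) permitted from Jul 20, 2019 + 7 days = Jul 27, 2019 onward; done Aug 1, 2019, after the minimum wait.
(5) the permitted window runs from Aug 25, 2019 + 20 = Sep 14, 2019 to Aug 25, 2019 + 45 = Oct 9, 2019; done Oct 2, 2019 — within the window.
(6) due by Oct 15, 2019 + 60 days = Dec 14, 2019; done Dec 18, 2019 — 4 days late.

Step 6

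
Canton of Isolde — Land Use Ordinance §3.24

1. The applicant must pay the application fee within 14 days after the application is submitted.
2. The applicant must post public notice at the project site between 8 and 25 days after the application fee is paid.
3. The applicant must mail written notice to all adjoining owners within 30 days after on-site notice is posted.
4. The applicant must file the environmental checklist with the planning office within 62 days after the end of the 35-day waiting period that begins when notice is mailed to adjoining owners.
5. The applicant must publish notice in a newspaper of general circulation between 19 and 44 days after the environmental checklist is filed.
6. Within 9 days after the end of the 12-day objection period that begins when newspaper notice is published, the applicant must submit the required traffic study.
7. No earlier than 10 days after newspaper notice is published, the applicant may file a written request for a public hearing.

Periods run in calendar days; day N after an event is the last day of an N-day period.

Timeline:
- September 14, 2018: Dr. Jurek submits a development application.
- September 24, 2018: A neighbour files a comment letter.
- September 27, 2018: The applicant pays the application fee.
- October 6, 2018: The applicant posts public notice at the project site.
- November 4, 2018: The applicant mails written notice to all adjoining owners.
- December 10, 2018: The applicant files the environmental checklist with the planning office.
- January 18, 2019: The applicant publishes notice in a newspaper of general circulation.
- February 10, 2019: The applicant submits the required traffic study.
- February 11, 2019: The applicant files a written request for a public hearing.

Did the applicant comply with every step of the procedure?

No

Step 1 — counting 14 days from September 14, 2018 (when the application is submitted) gives a deadline of September 28, 2018; done September 27, 2018 — timely.
Step 2 — 8 and 25 days from September 27, 2018 (when the application fee is paid) are October 5, 2018 and October 22, 2018 respectively; done October 6, 2018 — within the window.
Step 3 — counting 30 days from October 6, 2018 (when on-site notice is posted) gives a deadline of November 5, 2018; completed November 4, 2018, before the deadline.
Step 4 — counting 62 days from December 9, 2018 (end of the 35-day waiting period, which began when notice is mailed to adjoining owners on November 4, 2018) gives a deadline of February 9, 2019; December 10, 2018 is within that limit.
Step 5 — 19 and 44 days from December 10, 2018 (when the environmental checklist is filed) are December 29, 2018 and January 23, 2019 respectively; done January 18, 2019 — within the window.
Step 6 — counting 9 days from January 30, 2019 (end of the 12-day objection period, which began when newspaper notice is published on January 18, 2019) gives a deadline of February 8, 2019; done February 10, 2019 — 2 days late.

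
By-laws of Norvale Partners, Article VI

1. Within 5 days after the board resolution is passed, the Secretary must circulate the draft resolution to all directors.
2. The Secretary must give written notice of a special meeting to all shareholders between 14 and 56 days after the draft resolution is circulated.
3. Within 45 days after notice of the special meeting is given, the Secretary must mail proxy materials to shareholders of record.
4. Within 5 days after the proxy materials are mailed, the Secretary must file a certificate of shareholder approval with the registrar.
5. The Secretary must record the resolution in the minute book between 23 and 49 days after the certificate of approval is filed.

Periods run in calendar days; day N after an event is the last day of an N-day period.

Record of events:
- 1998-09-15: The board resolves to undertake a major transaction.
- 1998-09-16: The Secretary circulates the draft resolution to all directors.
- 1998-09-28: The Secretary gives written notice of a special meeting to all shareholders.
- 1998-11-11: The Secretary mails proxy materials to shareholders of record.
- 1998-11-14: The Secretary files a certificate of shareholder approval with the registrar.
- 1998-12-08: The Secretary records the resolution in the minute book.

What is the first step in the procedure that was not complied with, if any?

Step 2

(1) due by 1998-09-15 + 5 days = 1998-09-20; completed 1998-09-16, before the deadline.
(2) the permitted window runs from 1998-09-16 + 14 = 1998-09-30 to 1998-09-16 + 56 = 1998-11-11; 1998-09-28 is 2 days too early.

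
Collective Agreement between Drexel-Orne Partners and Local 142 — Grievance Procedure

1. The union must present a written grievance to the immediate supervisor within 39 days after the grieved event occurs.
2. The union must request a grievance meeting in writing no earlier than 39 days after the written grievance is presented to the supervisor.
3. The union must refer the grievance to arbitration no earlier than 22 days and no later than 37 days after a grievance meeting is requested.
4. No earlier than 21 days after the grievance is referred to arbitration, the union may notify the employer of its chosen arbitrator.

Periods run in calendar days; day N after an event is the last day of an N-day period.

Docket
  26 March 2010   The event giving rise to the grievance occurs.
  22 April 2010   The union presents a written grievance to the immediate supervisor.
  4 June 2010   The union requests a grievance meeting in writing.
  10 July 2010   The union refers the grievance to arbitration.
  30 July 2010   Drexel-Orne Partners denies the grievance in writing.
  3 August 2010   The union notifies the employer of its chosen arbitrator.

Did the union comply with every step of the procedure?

Yes

Step 1 — counting 39 days from 26 March 2010 (when the grieved event occurs) gives a deadline of 4 May 2010; done 22 April 2010 — timely.
Step 2 — must wait 39 days from 22 April 2010 (when the written grievance is presented to the supervisor), so not before 31 May 2010; 4 June 2010 is on or after that date.
Step 3 — 22 and 37 days from 4 June 2010 (when a grievance meeting is requested) are 26 June 2010 and 11 July 2010 respectively; done 10 July 2010, which is between those dates.
Step 4 — must wait 21 days from 10 July 2010 (when the grievance is referred to arbitration), so not before 31 July 2010; 3 August 2010 is on or after that date.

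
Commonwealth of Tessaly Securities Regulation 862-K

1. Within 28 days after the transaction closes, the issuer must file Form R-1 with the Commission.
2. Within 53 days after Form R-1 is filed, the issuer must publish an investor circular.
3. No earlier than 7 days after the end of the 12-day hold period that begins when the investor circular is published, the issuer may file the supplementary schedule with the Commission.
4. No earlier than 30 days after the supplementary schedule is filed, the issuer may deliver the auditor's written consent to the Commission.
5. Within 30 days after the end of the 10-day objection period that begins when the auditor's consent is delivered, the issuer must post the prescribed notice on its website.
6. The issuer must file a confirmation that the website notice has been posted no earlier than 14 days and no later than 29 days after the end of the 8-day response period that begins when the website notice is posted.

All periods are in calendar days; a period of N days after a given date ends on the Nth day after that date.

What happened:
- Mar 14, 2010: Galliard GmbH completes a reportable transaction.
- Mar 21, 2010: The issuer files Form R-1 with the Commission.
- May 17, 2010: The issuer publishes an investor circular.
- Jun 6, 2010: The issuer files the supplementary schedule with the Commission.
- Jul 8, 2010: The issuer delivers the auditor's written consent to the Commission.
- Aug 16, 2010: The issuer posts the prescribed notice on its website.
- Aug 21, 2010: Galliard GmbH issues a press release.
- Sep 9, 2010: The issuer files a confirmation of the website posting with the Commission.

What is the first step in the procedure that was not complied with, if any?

Step 1: 28 days after Mar 14, 2010 (when the transaction closes) is Apr 11, 2010; completed Mar 21, 2010, before the deadline.
Step 2: 53 days after Mar 21, 2010 (when Form R-1 is filed) is May 13, 2010; done May 17, 2010 — 4 days late.

Step 2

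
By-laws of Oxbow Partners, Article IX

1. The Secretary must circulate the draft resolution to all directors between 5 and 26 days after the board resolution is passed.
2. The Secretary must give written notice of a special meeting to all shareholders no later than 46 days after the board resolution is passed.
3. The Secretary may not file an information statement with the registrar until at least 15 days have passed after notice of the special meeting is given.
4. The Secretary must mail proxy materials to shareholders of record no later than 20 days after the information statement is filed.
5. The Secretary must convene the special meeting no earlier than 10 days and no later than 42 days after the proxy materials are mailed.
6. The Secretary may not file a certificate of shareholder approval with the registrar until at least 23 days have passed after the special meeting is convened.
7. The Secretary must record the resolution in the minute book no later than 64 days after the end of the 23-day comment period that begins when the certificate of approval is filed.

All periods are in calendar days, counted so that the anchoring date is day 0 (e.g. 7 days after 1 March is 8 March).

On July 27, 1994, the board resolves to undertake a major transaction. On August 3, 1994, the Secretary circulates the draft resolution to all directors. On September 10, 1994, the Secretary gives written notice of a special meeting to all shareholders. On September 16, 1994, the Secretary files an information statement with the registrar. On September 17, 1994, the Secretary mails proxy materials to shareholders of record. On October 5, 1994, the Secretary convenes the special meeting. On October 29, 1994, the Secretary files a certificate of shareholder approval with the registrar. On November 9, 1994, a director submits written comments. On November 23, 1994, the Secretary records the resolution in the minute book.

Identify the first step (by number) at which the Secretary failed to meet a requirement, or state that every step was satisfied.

Step 3

(1) the permitted window runs from July 27, 1994 + 5 = August 1, 1994 to July 27, 1994 + 26 = August 22, 1994; August 3, 1994 falls inside that range.
(2) due by July 27, 1994 + 46 days = September 11, 1994; completed September 10, 1994, before the deadline.
(3) permitted from September 10, 1994 + 15 days = September 25, 1994 onward; acted on September 16, 1994, 9 days prematurely.
The procedure was therefore not followed at step 3.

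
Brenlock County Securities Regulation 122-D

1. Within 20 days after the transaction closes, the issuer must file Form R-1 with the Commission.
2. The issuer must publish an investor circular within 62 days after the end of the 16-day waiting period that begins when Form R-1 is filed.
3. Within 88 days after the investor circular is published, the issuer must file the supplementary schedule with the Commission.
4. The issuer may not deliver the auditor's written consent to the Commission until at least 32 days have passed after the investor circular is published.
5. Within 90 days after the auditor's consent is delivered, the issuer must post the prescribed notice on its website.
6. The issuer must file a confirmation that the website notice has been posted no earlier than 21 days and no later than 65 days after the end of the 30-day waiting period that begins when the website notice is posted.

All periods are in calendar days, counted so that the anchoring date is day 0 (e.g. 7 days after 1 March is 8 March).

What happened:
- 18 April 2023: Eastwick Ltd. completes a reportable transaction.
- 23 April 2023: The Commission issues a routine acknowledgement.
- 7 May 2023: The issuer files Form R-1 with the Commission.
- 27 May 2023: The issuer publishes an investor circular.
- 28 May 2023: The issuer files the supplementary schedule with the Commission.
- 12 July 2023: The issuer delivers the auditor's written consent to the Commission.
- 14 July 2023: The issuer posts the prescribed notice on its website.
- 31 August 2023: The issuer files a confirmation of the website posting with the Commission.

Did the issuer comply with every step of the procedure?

No

Step 1 — counting 20 days from 18 April 2023 (when the transaction closes) gives a deadline of 8 May 2023; 7 May 2023 is within that limit.
Step 2 — counting 62 days from 23 May 2023 (end of the 16-day waiting period, which began when Form R-1 is filed on 7 May 2023) gives a deadline of 24 July 2023; 27 May 2023 is within that limit.
Step 3 — counting 88 days from 27 May 2023 (when the investor circular is published) gives a deadline of 23 August 2023; done 28 May 2023 — timely.
Step 4 — must wait 32 days from 27 May 2023 (when the investor circular is published), so not before 28 June 2023; 12 July 2023 is on or after that date.
Step 5 — counting 90 days from 12 July 2023 (when the auditor's consent is delivered) gives a deadline of 10 October 2023; completed 14 July 2023, before the deadline.
Step 6 — 21 and 65 days from 13 August 2023 (end of the 30-day waiting period, which began when the website notice is posted on 14 July 2023) are 3 September 2023 and 17 October 2023 respectively; done 31 August 2023 — 3 days before the window opened.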